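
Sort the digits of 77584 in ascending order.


The number 77584 has digits: 7, 7, 5, 8, 4
Sorted: 4, 5, 7, 7, 8
Joining the sorted digits gives the result.
Final answer: 45778


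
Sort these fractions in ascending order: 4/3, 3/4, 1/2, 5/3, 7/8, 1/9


Convert to decimal for comparison:
  4/3 = 1.3333
  3/4 = 0.75
  1/2 = 0.5
  5/3 = 1.6667
  7/8 = 0.875
  1/9 = 0.1111
Decimals in increasing order: 0.1111 < 0.5 < 0.75 < 0.875 < 1.3333 < 1.6667
Writing each back as its fraction gives the sorted order.
Final answer: 1/9, 1/2, 3/4, 7/8, 4/3, 5/3


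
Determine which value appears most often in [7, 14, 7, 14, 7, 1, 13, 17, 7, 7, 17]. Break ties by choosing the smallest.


Count the frequency of each value:
  1 appears 1 time(s)
  7 appears 5 time(s)
  13 appears 1 time(s)
  14 appears 2 time(s)
  17 appears 2 time(s)
Maximum frequency is 5.
Only 7 reaches that frequency, so it is the mode.
Final answer: 7


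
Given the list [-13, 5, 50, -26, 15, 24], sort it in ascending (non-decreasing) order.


Original list: [-13, 5, 50, -26, 15, 24]
Repeatedly take the smallest remaining element:
  Remaining [-13, 5, 50, -26, 15, 24] -> smallest is -26
  Remaining [-13, 5, 50, 15, 24] -> smallest is -13
  Remaining [5, 50, 15, 24] -> smallest is 5
  Remaining [50, 15, 24] -> smallest is 15
  Remaining [50, 24] -> smallest is 24
  Remaining [50] -> smallest is 50
Collecting the picks in order gives the sorted list.
Final answer: [-26, -13, 5, 15, 24, 50]


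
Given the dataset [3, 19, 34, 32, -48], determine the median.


First, sort the list: [-48, 3, 19, 32, 34]
The list has 5 elements (odd count).
The middle index is 2 (0-based), and the element there is 19.
Final answer: 19


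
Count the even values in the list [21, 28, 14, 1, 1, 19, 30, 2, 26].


Check each element:
  21 is odd
  28 is even
  14 is even
  1 is odd
  1 is odd
  19 is odd
  30 is even
  2 is even
  26 is even
Evens: [28, 14, 30, 2, 26]
Count of evens = 5
Final answer: 5


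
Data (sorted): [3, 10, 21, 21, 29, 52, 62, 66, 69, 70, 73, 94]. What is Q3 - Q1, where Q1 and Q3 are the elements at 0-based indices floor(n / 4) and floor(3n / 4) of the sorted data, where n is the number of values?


The data has n = 12 elements.
Q1 index = floor(12 / 4) = floor(3) = 3; Q3 index = floor(3 * 12 / 4) = floor(9) = 9
Q1 = element at index 3 = 21
Q3 = element at index 9 = 70
IQR = 70 - 21 = 49
Final answer: 49


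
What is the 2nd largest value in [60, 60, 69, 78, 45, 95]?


Sort descending: [95, 78, 69, 60, 60, 45]
The 2nd element (1-indexed) is at index 1.
Value = 78
Final answer: 78


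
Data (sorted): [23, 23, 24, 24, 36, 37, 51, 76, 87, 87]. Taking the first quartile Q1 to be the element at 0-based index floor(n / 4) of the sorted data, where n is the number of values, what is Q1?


The list has n = 10 elements.
Q1 index = floor(10 / 4) = floor(2.5) = 2
Counting from index 0 in the sorted data, the element at index 2 is 24.
Final answer: 24


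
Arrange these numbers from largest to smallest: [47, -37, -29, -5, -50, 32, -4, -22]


Original list: [47, -37, -29, -5, -50, 32, -4, -22]
Repeatedly take the largest remaining element:
  Remaining [47, -37, -29, -5, -50, 32, -4, -22] -> largest is 47
  Remaining [-37, -29, -5, -50, 32, -4, -22] -> largest is 32
  Remaining [-37, -29, -5, -50, -4, -22] -> largest is -4
  Remaining [-37, -29, -5, -50, -22] -> largest is -5
  Remaining [-37, -29, -50, -22] -> largest is -22
  Remaining [-37, -29, -50] -> largest is -29
  Remaining [-37, -50] -> largest is -37
  Remaining [-50] -> largest is -50
Collecting the picks in order gives the descending list.
Final answer: [47, 32, -4, -5, -22, -29, -37, -50]


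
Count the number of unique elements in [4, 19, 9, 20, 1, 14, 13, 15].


List all unique values:
Distinct values: [1, 4, 9, 13, 14, 15, 19, 20]
Count = 8
Final answer: 8


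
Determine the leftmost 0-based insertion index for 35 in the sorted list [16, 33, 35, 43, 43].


List is sorted: [16, 33, 35, 43, 43]
We need the leftmost position where 35 can be inserted, i.e. the first index whose element is >= 35 (or the end of the list if none is).
Binary search with low=0, high=5 (0-based indices):
  low=0, high=5, mid=2: a[2]=35 >= 35, so high = 2
  low=0, high=2, mid=1: a[1]=33 < 35, so low = 2
Now low = high = 2, so the insertion index is 2.
Final answer: 2


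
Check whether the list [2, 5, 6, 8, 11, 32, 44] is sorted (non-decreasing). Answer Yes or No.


Check consecutive pairs:
  2 <= 5? True
  5 <= 6? True
  6 <= 8? True
  8 <= 11? True
  11 <= 32? True
  32 <= 44? True
Every consecutive pair is in order, so the list is non-decreasing.
Final answer: Yes


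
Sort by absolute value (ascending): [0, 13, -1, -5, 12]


Compute absolute values:
  |0| = 0
  |13| = 13
  |-1| = 1
  |-5| = 5
  |12| = 12
Absolute values in increasing order: 0 < 1 < 5 < 12 < 13
Listing the original numbers in that order gives the answer.
Final answer: [0, -1, -5, 12, 13]


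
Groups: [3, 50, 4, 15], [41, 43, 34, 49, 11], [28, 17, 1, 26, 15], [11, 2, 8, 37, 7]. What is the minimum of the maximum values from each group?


Find max of each group:
  Group 1: [3, 50, 4, 15] -> max = 50
  Group 2: [41, 43, 34, 49, 11] -> max = 49
  Group 3: [28, 17, 1, 26, 15] -> max = 28
  Group 4: [11, 2, 8, 37, 7] -> max = 37
Maxes: [50, 49, 28, 37]
Minimum of maxes = 28
Final answer: 28


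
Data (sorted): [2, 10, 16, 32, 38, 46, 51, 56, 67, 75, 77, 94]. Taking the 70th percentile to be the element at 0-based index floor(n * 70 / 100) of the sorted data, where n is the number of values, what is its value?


The dataset has n = 12 elements.
Index = floor(12 * 70 / 100) = floor(840 / 100) = floor(8.4) = 8
Counting from index 0 in the sorted data, the element at index 8 is 67.
Final answer: 67


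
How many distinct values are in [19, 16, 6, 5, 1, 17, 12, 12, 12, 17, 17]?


List all unique values:
Distinct values: [1, 5, 6, 12, 16, 17, 19]
Count = 7
Final answer: 7


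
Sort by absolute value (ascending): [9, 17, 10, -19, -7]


Compute absolute values:
  |9| = 9
  |17| = 17
  |10| = 10
  |-19| = 19
  |-7| = 7
Absolute values in increasing order: 7 < 9 < 10 < 17 < 19
Listing the original numbers in that order gives the answer.
Final answer: [-7, 9, 10, 17, -19]


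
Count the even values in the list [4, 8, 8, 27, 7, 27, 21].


Check each element:
  4 is even
  8 is even
  8 is even
  27 is odd
  7 is odd
  27 is odd
  21 is odd
Evens: [4, 8, 8]
Count of evens = 3
Final answer: 3


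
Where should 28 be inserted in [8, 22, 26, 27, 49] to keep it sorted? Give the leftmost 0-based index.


List is sorted: [8, 22, 26, 27, 49]
We need the leftmost position where 28 can be inserted, i.e. the first index whose element is >= 28 (or the end of the list if none is).
Binary search with low=0, high=5 (0-based indices):
  low=0, high=5, mid=2: a[2]=26 < 28, so low = 3
  low=3, high=5, mid=4: a[4]=49 >= 28, so high = 4
  low=3, high=4, mid=3: a[3]=27 < 28, so low = 4
Now low = high = 4, so the insertion index is 4.
Final answer: 4


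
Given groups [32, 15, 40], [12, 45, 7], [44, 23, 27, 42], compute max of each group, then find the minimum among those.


Find max of each group:
  Group 1: [32, 15, 40] -> max = 40
  Group 2: [12, 45, 7] -> max = 45
  Group 3: [44, 23, 27, 42] -> max = 44
Maxes: [40, 45, 44]
Minimum of maxes = 40
Final answer: 40


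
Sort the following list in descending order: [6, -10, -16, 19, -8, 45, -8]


Original list: [6, -10, -16, 19, -8, 45, -8]
Repeatedly take the largest remaining element:
  Remaining [6, -10, -16, 19, -8, 45, -8] -> largest is 45
  Remaining [6, -10, -16, 19, -8, -8] -> largest is 19
  Remaining [6, -10, -16, -8, -8] -> largest is 6
  Remaining [-10, -16, -8, -8] -> largest is -8
  Remaining [-10, -16, -8] -> largest is -8
  Remaining [-10, -16] -> largest is -10
  Remaining [-16] -> largest is -16
Collecting the picks in order gives the descending list.
Final answer: [45, 19, 6, -8, -8, -10, -16]


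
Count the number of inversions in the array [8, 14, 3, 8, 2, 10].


For each element, count the later elements that are smaller than it:
  8 (index 0): smaller elements after it = [3, 2] -> 2
  14 (index 1): smaller elements after it = [3, 8, 2, 10] -> 4
  3 (index 2): smaller elements after it = [2] -> 1
  8 (index 3): smaller elements after it = [2] -> 1
  2 (index 4): smaller elements after it = [] -> 0
Total inversions = 2 + 4 + 1 + 1 + 0 = 8
Final answer: 8


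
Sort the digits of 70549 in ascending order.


The number 70549 has digits: 7, 0, 5, 4, 9
Sorted: 0, 4, 5, 7, 9
Joining the sorted digits gives the result.
Final answer: 04579


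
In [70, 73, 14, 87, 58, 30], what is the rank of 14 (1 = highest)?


Sort descending: [87, 73, 70, 58, 30, 14]
Find 14 in the sorted list.
14 is at position 6.
Final answer: 6


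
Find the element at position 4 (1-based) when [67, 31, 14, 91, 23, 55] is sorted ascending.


Sort ascending: [14, 23, 31, 55, 67, 91]
The 4th element (1-indexed) is at index 3.
Value = 55
Final answer: 55


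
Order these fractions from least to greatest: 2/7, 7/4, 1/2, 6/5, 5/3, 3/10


Convert to decimal for comparison:
  2/7 = 0.2857
  7/4 = 1.75
  1/2 = 0.5
  6/5 = 1.2
  5/3 = 1.6667
  3/10 = 0.3
Decimals in increasing order: 0.2857 < 0.3 < 0.5 < 1.2 < 1.6667 < 1.75
Writing each back as its fraction gives the sorted order.
Final answer: 2/7, 3/10, 1/2, 6/5, 5/3, 7/4


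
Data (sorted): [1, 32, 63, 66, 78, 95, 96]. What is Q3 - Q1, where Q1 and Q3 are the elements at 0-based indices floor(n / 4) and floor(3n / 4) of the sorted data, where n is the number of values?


The data has n = 7 elements.
Q1 index = floor(7 / 4) = floor(1.75) = 1; Q3 index = floor(3 * 7 / 4) = floor(5.25) = 5
Q1 = element at index 1 = 32
Q3 = element at index 5 = 95
IQR = 95 - 32 = 63
Final answer: 63


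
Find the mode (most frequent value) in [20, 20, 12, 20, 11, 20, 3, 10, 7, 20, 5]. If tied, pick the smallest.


Count the frequency of each value:
  3 appears 1 time(s)
  5 appears 1 time(s)
  7 appears 1 time(s)
  10 appears 1 time(s)
  11 appears 1 time(s)
  12 appears 1 time(s)
  20 appears 5 time(s)
Maximum frequency is 5.
Only 20 reaches that frequency, so it is the mode.
Final answer: 20


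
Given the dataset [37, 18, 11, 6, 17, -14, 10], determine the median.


First, sort the list: [-14, 6, 10, 11, 17, 18, 37]
The list has 7 elements (odd count).
The middle index is 3 (0-based), and the element there is 11.
Final answer: 11


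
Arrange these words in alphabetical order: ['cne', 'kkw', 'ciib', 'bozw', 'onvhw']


Compare strings character by character (the first differing letter decides):
  'bozw' < 'ciib' since 'b' < 'c' at position 1
  'ciib' < 'cne' since 'i' < 'n' at position 2
  'cne' < 'kkw' since 'c' < 'k' at position 1
  'kkw' < 'onvhw' since 'k' < 'o' at position 1
Chaining these comparisons gives the alphabetical order.
Final answer: ['bozw', 'ciib', 'cne', 'kkw', 'onvhw']


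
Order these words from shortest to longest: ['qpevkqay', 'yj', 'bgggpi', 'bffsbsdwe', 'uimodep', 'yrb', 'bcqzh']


Compute lengths:
  'qpevkqay' has length 8
  'yj' has length 2
  'bgggpi' has length 6
  'bffsbsdwe' has length 9
  'uimodep' has length 7
  'yrb' has length 3
  'bcqzh' has length 5
Lengths in increasing order: 2 < 3 < 5 < 6 < 7 < 8 < 9
Listing the words in that order gives the answer.
Final answer: ['yj', 'yrb', 'bcqzh', 'bgggpi', 'uimodep', 'qpevkqay', 'bffsbsdwe']


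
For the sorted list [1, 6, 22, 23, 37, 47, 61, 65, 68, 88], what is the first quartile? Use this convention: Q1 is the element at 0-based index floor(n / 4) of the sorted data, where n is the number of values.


The list has n = 10 elements.
Q1 index = floor(10 / 4) = floor(2.5) = 2
Counting from index 0 in the sorted data, the element at index 2 is 22.
Final answer: 22


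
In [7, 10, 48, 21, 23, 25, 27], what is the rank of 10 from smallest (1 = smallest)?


Sort ascending: [7, 10, 21, 23, 25, 27, 48]
Find 10 in the sorted list.
10 is at position 2 (1-indexed).
Final answer: 2


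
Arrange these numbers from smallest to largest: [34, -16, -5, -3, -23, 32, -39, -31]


Original list: [34, -16, -5, -3, -23, 32, -39, -31]
Repeatedly take the smallest remaining element:
  Remaining [34, -16, -5, -3, -23, 32, -39, -31] -> smallest is -39
  Remaining [34, -16, -5, -3, -23, 32, -31] -> smallest is -31
  Remaining [34, -16, -5, -3, -23, 32] -> smallest is -23
  Remaining [34, -16, -5, -3, 32] -> smallest is -16
  Remaining [34, -5, -3, 32] -> smallest is -5
  Remaining [34, -3, 32] -> smallest is -3
  Remaining [34, 32] -> smallest is 32
  Remaining [34] -> smallest is 34
Collecting the picks in order gives the sorted list.
Final answer: [-39, -31, -23, -16, -5, -3, 32, 34]


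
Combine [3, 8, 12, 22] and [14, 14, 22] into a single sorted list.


List A: [3, 8, 12, 22]
List B: [14, 14, 22]
Repeatedly compare the front elements and take the smaller:
  3 vs 14 -> take 3
  8 vs 14 -> take 8
  12 vs 14 -> take 12
  22 vs 14 -> take 14
  22 vs 14 -> take 14
  22 vs 22 -> take 22
  A is exhausted; append the rest of B: [22]
Final answer: [3, 8, 12, 14, 14, 22, 22]


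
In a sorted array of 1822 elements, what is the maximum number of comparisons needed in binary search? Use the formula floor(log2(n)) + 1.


Binary search halves the search space each step.
Maximum comparisons = floor(log2(1822)) + 1
log2(1822) = 10.8313
floor(log2(1822)) = 10, so 10 + 1 = 11
Final answer: 11


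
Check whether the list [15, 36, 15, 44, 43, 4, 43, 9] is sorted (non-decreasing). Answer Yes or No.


Check consecutive pairs:
  15 <= 36? True
  36 <= 15? False
  15 <= 44? True
  44 <= 43? False
  43 <= 4? False
  4 <= 43? True
  43 <= 9? False
4 consecutive pair(s) are out of order, so the list is not sorted.
Final answer: No


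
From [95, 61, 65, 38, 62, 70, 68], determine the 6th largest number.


Sort descending: [95, 70, 68, 65, 62, 61, 38]
The 6th element (1-indexed) is at index 5.
Value = 61
Final answer: 61


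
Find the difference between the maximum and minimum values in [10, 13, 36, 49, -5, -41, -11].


Maximum value: 49
Minimum value: -41
Range = 49 - (-41) = 90
Final answer: 90


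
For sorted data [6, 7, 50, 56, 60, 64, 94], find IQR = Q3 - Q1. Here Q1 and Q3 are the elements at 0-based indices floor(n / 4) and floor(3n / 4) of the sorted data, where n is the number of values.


The data has n = 7 elements.
Q1 index = floor(7 / 4) = floor(1.75) = 1; Q3 index = floor(3 * 7 / 4) = floor(5.25) = 5
Q1 = element at index 1 = 7
Q3 = element at index 5 = 64
IQR = 64 - 7 = 57
Final answer: 57


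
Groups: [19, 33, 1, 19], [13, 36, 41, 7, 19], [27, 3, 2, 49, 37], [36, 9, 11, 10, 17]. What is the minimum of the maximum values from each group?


Find max of each group:
  Group 1: [19, 33, 1, 19] -> max = 33
  Group 2: [13, 36, 41, 7, 19] -> max = 41
  Group 3: [27, 3, 2, 49, 37] -> max = 49
  Group 4: [36, 9, 11, 10, 17] -> max = 36
Maxes: [33, 41, 49, 36]
Minimum of maxes = 33
Final answer: 33


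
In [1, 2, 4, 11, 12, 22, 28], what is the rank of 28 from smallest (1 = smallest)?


Sort ascending: [1, 2, 4, 11, 12, 22, 28]
Find 28 in the sorted list.
28 is at position 7 (1-indexed).
Final answer: 7


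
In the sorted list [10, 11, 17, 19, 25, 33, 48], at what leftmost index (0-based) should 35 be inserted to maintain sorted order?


List is sorted: [10, 11, 17, 19, 25, 33, 48]
We need the leftmost position where 35 can be inserted, i.e. the first index whose element is >= 35 (or the end of the list if none is).
Binary search with low=0, high=7 (0-based indices):
  low=0, high=7, mid=3: a[3]=19 < 35, so low = 4
  low=4, high=7, mid=5: a[5]=33 < 35, so low = 6
  low=6, high=7, mid=6: a[6]=48 >= 35, so high = 6
Now low = high = 6, so the insertion index is 6.
Final answer: 6


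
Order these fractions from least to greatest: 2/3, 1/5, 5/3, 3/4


Convert to decimal for comparison:
  2/3 = 0.6667
  1/5 = 0.2
  5/3 = 1.6667
  3/4 = 0.75
Decimals in increasing order: 0.2 < 0.6667 < 0.75 < 1.6667
Writing each back as its fraction gives the sorted order.
Final answer: 1/5, 2/3, 3/4, 5/3


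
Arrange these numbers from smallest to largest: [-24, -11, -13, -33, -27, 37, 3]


Original list: [-24, -11, -13, -33, -27, 37, 3]
Repeatedly take the smallest remaining element:
  Remaining [-24, -11, -13, -33, -27, 37, 3] -> smallest is -33
  Remaining [-24, -11, -13, -27, 37, 3] -> smallest is -27
  Remaining [-24, -11, -13, 37, 3] -> smallest is -24
  Remaining [-11, -13, 37, 3] -> smallest is -13
  Remaining [-11, 37, 3] -> smallest is -11
  Remaining [37, 3] -> smallest is 3
  Remaining [37] -> smallest is 37
Collecting the picks in order gives the sorted list.
Final answer: [-33, -27, -24, -13, -11, 3, 37]


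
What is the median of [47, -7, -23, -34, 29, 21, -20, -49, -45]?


First, sort the list: [-49, -45, -34, -23, -20, -7, 21, 29, 47]
The list has 9 elements (odd count).
The middle index is 4 (0-based), and the element there is -20.
Final answer: -20


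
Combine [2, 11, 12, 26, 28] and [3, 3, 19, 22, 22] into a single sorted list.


List A: [2, 11, 12, 26, 28]
List B: [3, 3, 19, 22, 22]
Repeatedly compare the front elements and take the smaller:
  2 vs 3 -> take 2
  11 vs 3 -> take 3
  11 vs 3 -> take 3
  11 vs 19 -> take 11
  12 vs 19 -> take 12
  26 vs 19 -> take 19
  26 vs 22 -> take 22
  26 vs 22 -> take 22
  B is exhausted; append the rest of A: [26, 28]
Final answer: [2, 3, 3, 11, 12, 19, 22, 22, 26, 28]


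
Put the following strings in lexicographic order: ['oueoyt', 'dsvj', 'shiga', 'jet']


Compare strings character by character (the first differing letter decides):
  'dsvj' < 'jet' since 'd' < 'j' at position 1
  'jet' < 'oueoyt' since 'j' < 'o' at position 1
  'oueoyt' < 'shiga' since 'o' < 's' at position 1
Chaining these comparisons gives the alphabetical order.
Final answer: ['dsvj', 'jet', 'oueoyt', 'shiga']


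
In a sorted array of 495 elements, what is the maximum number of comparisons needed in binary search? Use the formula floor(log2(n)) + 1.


Binary search halves the search space each step.
Maximum comparisons = floor(log2(495)) + 1
log2(495) = 8.9513
floor(log2(495)) = 8, so 8 + 1 = 9
Final answer: 9


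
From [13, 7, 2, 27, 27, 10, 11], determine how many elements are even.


Check each element:
  13 is odd
  7 is odd
  2 is even
  27 is odd
  27 is odd
  10 is even
  11 is odd
Evens: [2, 10]
Count of evens = 2
Final answer: 2


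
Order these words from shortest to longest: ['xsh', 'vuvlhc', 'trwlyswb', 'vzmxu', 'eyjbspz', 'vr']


Compute lengths:
  'xsh' has length 3
  'vuvlhc' has length 6
  'trwlyswb' has length 8
  'vzmxu' has length 5
  'eyjbspz' has length 7
  'vr' has length 2
Lengths in increasing order: 2 < 3 < 5 < 6 < 7 < 8
Listing the words in that order gives the answer.
Final answer: ['vr', 'xsh', 'vzmxu', 'vuvlhc', 'eyjbspz', 'trwlyswb']


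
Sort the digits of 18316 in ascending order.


The number 18316 has digits: 1, 8, 3, 1, 6
Sorted: 1, 1, 3, 6, 8
Joining the sorted digits gives the result.
Final answer: 11368


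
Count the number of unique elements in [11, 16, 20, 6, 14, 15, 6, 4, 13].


List all unique values:
Distinct values: [4, 6, 11, 13, 14, 15, 16, 20]
Count = 8
Final answer: 8


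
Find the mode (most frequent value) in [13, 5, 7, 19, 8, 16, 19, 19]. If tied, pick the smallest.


Count the frequency of each value:
  5 appears 1 time(s)
  7 appears 1 time(s)
  8 appears 1 time(s)
  13 appears 1 time(s)
  16 appears 1 time(s)
  19 appears 3 time(s)
Maximum frequency is 3.
Only 19 reaches that frequency, so it is the mode.
Final answer: 19


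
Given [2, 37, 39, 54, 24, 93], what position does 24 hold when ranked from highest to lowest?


Sort descending: [93, 54, 39, 37, 24, 2]
Find 24 in the sorted list.
24 is at position 5.
Final answer: 5


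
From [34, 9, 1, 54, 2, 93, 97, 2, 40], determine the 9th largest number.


Sort descending: [97, 93, 54, 40, 34, 9, 2, 2, 1]
The 9th element (1-indexed) is at index 8.
Value = 1
Final answer: 1


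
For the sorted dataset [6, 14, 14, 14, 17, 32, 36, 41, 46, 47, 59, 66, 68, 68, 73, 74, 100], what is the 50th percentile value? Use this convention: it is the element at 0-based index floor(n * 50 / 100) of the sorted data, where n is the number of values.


The dataset has n = 17 elements.
Index = floor(17 * 50 / 100) = floor(850 / 100) = floor(8.5) = 8
Counting from index 0 in the sorted data, the element at index 8 is 46.
Final answer: 46


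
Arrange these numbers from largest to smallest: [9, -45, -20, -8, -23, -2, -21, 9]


Original list: [9, -45, -20, -8, -23, -2, -21, 9]
Repeatedly take the largest remaining element:
  Remaining [9, -45, -20, -8, -23, -2, -21, 9] -> largest is 9
  Remaining [-45, -20, -8, -23, -2, -21, 9] -> largest is 9
  Remaining [-45, -20, -8, -23, -2, -21] -> largest is -2
  Remaining [-45, -20, -8, -23, -21] -> largest is -8
  Remaining [-45, -20, -23, -21] -> largest is -20
  Remaining [-45, -23, -21] -> largest is -21
  Remaining [-45, -23] -> largest is -23
  Remaining [-45] -> largest is -45
Collecting the picks in order gives the descending list.
Final answer: [9, 9, -2, -8, -20, -21, -23, -45]


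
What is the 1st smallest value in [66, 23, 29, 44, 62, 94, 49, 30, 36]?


Sort ascending: [23, 29, 30, 36, 44, 49, 62, 66, 94]
The 1st element (1-indexed) is at index 0.
Value = 23
Final answer: 23


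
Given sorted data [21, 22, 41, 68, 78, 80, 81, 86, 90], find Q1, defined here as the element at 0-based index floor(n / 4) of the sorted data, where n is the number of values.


The list has n = 9 elements.
Q1 index = floor(9 / 4) = floor(2.25) = 2
Counting from index 0 in the sorted data, the element at index 2 is 41.
Final answer: 41


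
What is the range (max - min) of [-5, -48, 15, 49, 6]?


Maximum value: 49
Minimum value: -48
Range = 49 - (-48) = 97
Final answer: 97


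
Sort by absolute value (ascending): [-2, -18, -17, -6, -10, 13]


Compute absolute values:
  |-2| = 2
  |-18| = 18
  |-17| = 17
  |-6| = 6
  |-10| = 10
  |13| = 13
Absolute values in increasing order: 2 < 6 < 10 < 13 < 17 < 18
Listing the original numbers in that order gives the answer.
Final answer: [-2, -6, -10, 13, -17, -18]


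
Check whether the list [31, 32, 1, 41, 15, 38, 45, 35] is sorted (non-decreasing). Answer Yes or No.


Check consecutive pairs:
  31 <= 32? True
  32 <= 1? False
  1 <= 41? True
  41 <= 15? False
  15 <= 38? True
  38 <= 45? True
  45 <= 35? False
3 consecutive pair(s) are out of order, so the list is not sorted.
Final answer: No


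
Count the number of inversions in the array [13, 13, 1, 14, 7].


For each element, count the later elements that are smaller than it:
  13 (index 0): smaller elements after it = [1, 7] -> 2
  13 (index 1): smaller elements after it = [1, 7] -> 2
  1 (index 2): smaller elements after it = [] -> 0
  14 (index 3): smaller elements after it = [7] -> 1
Total inversions = 2 + 2 + 0 + 1 = 5
Final answer: 5


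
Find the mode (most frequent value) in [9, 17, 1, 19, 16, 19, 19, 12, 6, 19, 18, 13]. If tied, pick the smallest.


Count the frequency of each value:
  1 appears 1 time(s)
  6 appears 1 time(s)
  9 appears 1 time(s)
  12 appears 1 time(s)
  13 appears 1 time(s)
  16 appears 1 time(s)
  17 appears 1 time(s)
  18 appears 1 time(s)
  19 appears 4 time(s)
Maximum frequency is 4.
Only 19 reaches that frequency, so it is the mode.
Final answer: 19


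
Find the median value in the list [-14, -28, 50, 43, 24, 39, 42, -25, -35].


First, sort the list: [-35, -28, -25, -14, 24, 39, 42, 43, 50]
The list has 9 elements (odd count).
The middle index is 4 (0-based), and the element there is 24.
Final answer: 24


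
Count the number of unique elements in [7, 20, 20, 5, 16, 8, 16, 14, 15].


List all unique values:
Distinct values: [5, 7, 8, 14, 15, 16, 20]
Count = 7
Final answer: 7


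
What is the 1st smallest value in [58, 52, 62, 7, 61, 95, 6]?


Sort ascending: [6, 7, 52, 58, 61, 62, 95]
The 1st element (1-indexed) is at index 0.
Value = 6
Final answer: 6


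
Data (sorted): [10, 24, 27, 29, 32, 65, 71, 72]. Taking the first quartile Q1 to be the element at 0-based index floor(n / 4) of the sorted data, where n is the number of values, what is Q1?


The list has n = 8 elements.
Q1 index = floor(8 / 4) = floor(2) = 2
Counting from index 0 in the sorted data, the element at index 2 is 27.
Final answer: 27


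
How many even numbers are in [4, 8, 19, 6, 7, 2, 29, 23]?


Check each element:
  4 is even
  8 is even
  19 is odd
  6 is even
  7 is odd
  2 is even
  29 is odd
  23 is odd
Evens: [4, 8, 6, 2]
Count of evens = 4
Final answer: 4


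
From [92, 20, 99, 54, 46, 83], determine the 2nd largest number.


Sort descending: [99, 92, 83, 54, 46, 20]
The 2nd element (1-indexed) is at index 1.
Value = 92
Final answer: 92


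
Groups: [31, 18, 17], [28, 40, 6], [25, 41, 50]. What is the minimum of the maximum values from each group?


Find max of each group:
  Group 1: [31, 18, 17] -> max = 31
  Group 2: [28, 40, 6] -> max = 40
  Group 3: [25, 41, 50] -> max = 50
Maxes: [31, 40, 50]
Minimum of maxes = 31
Final answer: 31


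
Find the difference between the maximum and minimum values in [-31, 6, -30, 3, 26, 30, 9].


Maximum value: 30
Minimum value: -31
Range = 30 - (-31) = 61
Final answer: 61


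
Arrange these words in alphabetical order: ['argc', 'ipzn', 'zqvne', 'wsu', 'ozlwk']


Compare strings character by character (the first differing letter decides):
  'argc' < 'ipzn' since 'a' < 'i' at position 1
  'ipzn' < 'ozlwk' since 'i' < 'o' at position 1
  'ozlwk' < 'wsu' since 'o' < 'w' at position 1
  'wsu' < 'zqvne' since 'w' < 'z' at position 1
Chaining these comparisons gives the alphabetical order.
Final answer: ['argc', 'ipzn', 'ozlwk', 'wsu', 'zqvne']


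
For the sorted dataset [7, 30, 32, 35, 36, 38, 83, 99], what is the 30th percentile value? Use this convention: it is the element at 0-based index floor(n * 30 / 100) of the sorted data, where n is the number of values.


The dataset has n = 8 elements.
Index = floor(8 * 30 / 100) = floor(240 / 100) = floor(2.4) = 2
Counting from index 0 in the sorted data, the element at index 2 is 32.
Final answer: 32


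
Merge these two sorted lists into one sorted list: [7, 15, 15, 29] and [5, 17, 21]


List A: [7, 15, 15, 29]
List B: [5, 17, 21]
Repeatedly compare the front elements and take the smaller:
  7 vs 5 -> take 5
  7 vs 17 -> take 7
  15 vs 17 -> take 15
  15 vs 17 -> take 15
  29 vs 17 -> take 17
  29 vs 21 -> take 21
  B is exhausted; append the rest of A: [29]
Final answer: [5, 7, 15, 15, 17, 21, 29]


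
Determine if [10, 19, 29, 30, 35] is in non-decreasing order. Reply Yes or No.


Check consecutive pairs:
  10 <= 19? True
  19 <= 29? True
  29 <= 30? True
  30 <= 35? True
Every consecutive pair is in order, so the list is non-decreasing.
Final answer: Yes


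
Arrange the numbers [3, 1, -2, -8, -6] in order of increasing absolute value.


Compute absolute values:
  |3| = 3
  |1| = 1
  |-2| = 2
  |-8| = 8
  |-6| = 6
Absolute values in increasing order: 1 < 2 < 3 < 6 < 8
Listing the original numbers in that order gives the answer.
Final answer: [1, -2, 3, -6, -8]


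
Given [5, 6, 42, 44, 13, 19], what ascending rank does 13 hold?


Sort ascending: [5, 6, 13, 19, 42, 44]
Find 13 in the sorted list.
13 is at position 3 (1-indexed).
Final answer: 3


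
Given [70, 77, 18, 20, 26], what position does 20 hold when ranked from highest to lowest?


Sort descending: [77, 70, 26, 20, 18]
Find 20 in the sorted list.
20 is at position 4.
Final answer: 4


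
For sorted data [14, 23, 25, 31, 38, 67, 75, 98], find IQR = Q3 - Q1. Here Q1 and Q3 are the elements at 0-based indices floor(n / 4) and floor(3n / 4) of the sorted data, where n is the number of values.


The data has n = 8 elements.
Q1 index = floor(8 / 4) = floor(2) = 2; Q3 index = floor(3 * 8 / 4) = floor(6) = 6
Q1 = element at index 2 = 25
Q3 = element at index 6 = 75
IQR = 75 - 25 = 50
Final answer: 50


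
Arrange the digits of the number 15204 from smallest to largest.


The number 15204 has digits: 1, 5, 2, 0, 4
Sorted: 0, 1, 2, 4, 5
Joining the sorted digits gives the result.
Final answer: 01245


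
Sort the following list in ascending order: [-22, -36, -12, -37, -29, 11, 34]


Original list: [-22, -36, -12, -37, -29, 11, 34]
Repeatedly take the smallest remaining element:
  Remaining [-22, -36, -12, -37, -29, 11, 34] -> smallest is -37
  Remaining [-22, -36, -12, -29, 11, 34] -> smallest is -36
  Remaining [-22, -12, -29, 11, 34] -> smallest is -29
  Remaining [-22, -12, 11, 34] -> smallest is -22
  Remaining [-12, 11, 34] -> smallest is -12
  Remaining [11, 34] -> smallest is 11
  Remaining [34] -> smallest is 34
Collecting the picks in order gives the sorted list.
Final answer: [-37, -36, -29, -22, -12, 11, 34]


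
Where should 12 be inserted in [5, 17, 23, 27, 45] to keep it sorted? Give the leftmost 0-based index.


List is sorted: [5, 17, 23, 27, 45]
We need the leftmost position where 12 can be inserted, i.e. the first index whose element is >= 12 (or the end of the list if none is).
Binary search with low=0, high=5 (0-based indices):
  low=0, high=5, mid=2: a[2]=23 >= 12, so high = 2
  low=0, high=2, mid=1: a[1]=17 >= 12, so high = 1
  low=0, high=1, mid=0: a[0]=5 < 12, so low = 1
Now low = high = 1, so the insertion index is 1.
Final answer: 1


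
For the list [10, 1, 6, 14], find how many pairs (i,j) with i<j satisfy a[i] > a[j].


For each element, count the later elements that are smaller than it:
  10 (index 0): smaller elements after it = [1, 6] -> 2
  1 (index 1): smaller elements after it = [] -> 0
  6 (index 2): smaller elements after it = [] -> 0
Total inversions = 2 + 0 + 0 = 2
Final answer: 2


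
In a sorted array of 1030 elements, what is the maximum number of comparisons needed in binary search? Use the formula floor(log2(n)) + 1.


Binary search halves the search space each step.
Maximum comparisons = floor(log2(1030)) + 1
log2(1030) = 10.0084
floor(log2(1030)) = 10, so 10 + 1 = 11
Final answer: 11


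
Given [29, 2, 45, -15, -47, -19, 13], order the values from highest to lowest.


Original list: [29, 2, 45, -15, -47, -19, 13]
Repeatedly take the largest remaining element:
  Remaining [29, 2, 45, -15, -47, -19, 13] -> largest is 45
  Remaining [29, 2, -15, -47, -19, 13] -> largest is 29
  Remaining [2, -15, -47, -19, 13] -> largest is 13
  Remaining [2, -15, -47, -19] -> largest is 2
  Remaining [-15, -47, -19] -> largest is -15
  Remaining [-47, -19] -> largest is -19
  Remaining [-47] -> largest is -47
Collecting the picks in order gives the descending list.
Final answer: [45, 29, 13, 2, -15, -19, -47]


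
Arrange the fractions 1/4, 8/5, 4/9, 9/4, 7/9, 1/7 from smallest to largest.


Convert to decimal for comparison:
  1/4 = 0.25
  8/5 = 1.6
  4/9 = 0.4444
  9/4 = 2.25
  7/9 = 0.7778
  1/7 = 0.1429
Decimals in increasing order: 0.1429 < 0.25 < 0.4444 < 0.7778 < 1.6 < 2.25
Writing each back as its fraction gives the sorted order.
Final answer: 1/7, 1/4, 4/9, 7/9, 8/5, 9/4


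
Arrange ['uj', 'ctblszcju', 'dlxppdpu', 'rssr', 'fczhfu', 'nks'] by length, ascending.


Compute lengths:
  'uj' has length 2
  'ctblszcju' has length 9
  'dlxppdpu' has length 8
  'rssr' has length 4
  'fczhfu' has length 6
  'nks' has length 3
Lengths in increasing order: 2 < 3 < 4 < 6 < 8 < 9
Listing the words in that order gives the answer.
Final answer: ['uj', 'nks', 'rssr', 'fczhfu', 'dlxppdpu', 'ctblszcju']


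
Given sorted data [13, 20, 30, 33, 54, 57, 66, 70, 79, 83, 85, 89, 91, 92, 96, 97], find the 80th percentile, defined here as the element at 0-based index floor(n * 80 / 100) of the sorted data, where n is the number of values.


The dataset has n = 16 elements.
Index = floor(16 * 80 / 100) = floor(1280 / 100) = floor(12.8) = 12
Counting from index 0 in the sorted data, the element at index 12 is 91.
Final answer: 91


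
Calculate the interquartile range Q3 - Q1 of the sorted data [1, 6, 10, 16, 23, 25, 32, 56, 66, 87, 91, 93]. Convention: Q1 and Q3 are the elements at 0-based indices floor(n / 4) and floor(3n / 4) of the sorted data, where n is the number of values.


The data has n = 12 elements.
Q1 index = floor(12 / 4) = floor(3) = 3; Q3 index = floor(3 * 12 / 4) = floor(9) = 9
Q1 = element at index 3 = 16
Q3 = element at index 9 = 87
IQR = 87 - 16 = 71
Final answer: 71


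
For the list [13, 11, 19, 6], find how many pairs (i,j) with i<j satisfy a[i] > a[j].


For each element, count the later elements that are smaller than it:
  13 (index 0): smaller elements after it = [11, 6] -> 2
  11 (index 1): smaller elements after it = [6] -> 1
  19 (index 2): smaller elements after it = [6] -> 1
Total inversions = 2 + 1 + 1 = 4
Final answer: 4


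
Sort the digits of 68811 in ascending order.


The number 68811 has digits: 6, 8, 8, 1, 1
Sorted: 1, 1, 6, 8, 8
Joining the sorted digits gives the result.
Final answer: 11688


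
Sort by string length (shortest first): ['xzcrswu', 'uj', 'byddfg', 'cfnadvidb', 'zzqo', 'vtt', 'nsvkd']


Compute lengths:
  'xzcrswu' has length 7
  'uj' has length 2
  'byddfg' has length 6
  'cfnadvidb' has length 9
  'zzqo' has length 4
  'vtt' has length 3
  'nsvkd' has length 5
Lengths in increasing order: 2 < 3 < 4 < 5 < 6 < 7 < 9
Listing the words in that order gives the answer.
Final answer: ['uj', 'vtt', 'zzqo', 'nsvkd', 'byddfg', 'xzcrswu', 'cfnadvidb']


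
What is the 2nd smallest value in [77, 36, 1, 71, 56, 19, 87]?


Sort ascending: [1, 19, 36, 56, 71, 77, 87]
The 2nd element (1-indexed) is at index 1.
Value = 19
Final answer: 19


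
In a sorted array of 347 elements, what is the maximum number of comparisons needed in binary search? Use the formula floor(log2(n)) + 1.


Binary search halves the search space each step.
Maximum comparisons = floor(log2(347)) + 1
log2(347) = 8.4388
floor(log2(347)) = 8, so 8 + 1 = 9
Final answer: 9


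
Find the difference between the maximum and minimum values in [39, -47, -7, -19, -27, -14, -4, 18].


Maximum value: 39
Minimum value: -47
Range = 39 - (-47) = 86
Final answer: 86


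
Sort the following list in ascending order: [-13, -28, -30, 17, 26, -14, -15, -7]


Original list: [-13, -28, -30, 17, 26, -14, -15, -7]
Repeatedly take the smallest remaining element:
  Remaining [-13, -28, -30, 17, 26, -14, -15, -7] -> smallest is -30
  Remaining [-13, -28, 17, 26, -14, -15, -7] -> smallest is -28
  Remaining [-13, 17, 26, -14, -15, -7] -> smallest is -15
  Remaining [-13, 17, 26, -14, -7] -> smallest is -14
  Remaining [-13, 17, 26, -7] -> smallest is -13
  Remaining [17, 26, -7] -> smallest is -7
  Remaining [17, 26] -> smallest is 17
  Remaining [26] -> smallest is 26
Collecting the picks in order gives the sorted list.
Final answer: [-30, -28, -15, -14, -13, -7, 17, 26]


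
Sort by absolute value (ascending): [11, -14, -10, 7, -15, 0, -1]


Compute absolute values:
  |11| = 11
  |-14| = 14
  |-10| = 10
  |7| = 7
  |-15| = 15
  |0| = 0
  |-1| = 1
Absolute values in increasing order: 0 < 1 < 7 < 10 < 11 < 14 < 15
Listing the original numbers in that order gives the answer.
Final answer: [0, -1, 7, -10, 11, -14, -15]


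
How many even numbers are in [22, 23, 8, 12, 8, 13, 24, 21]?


Check each element:
  22 is even
  23 is odd
  8 is even
  12 is even
  8 is even
  13 is odd
  24 is even
  21 is odd
Evens: [22, 8, 12, 8, 24]
Count of evens = 5
Final answer: 5


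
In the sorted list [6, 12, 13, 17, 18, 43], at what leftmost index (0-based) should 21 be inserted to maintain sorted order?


List is sorted: [6, 12, 13, 17, 18, 43]
We need the leftmost position where 21 can be inserted, i.e. the first index whose element is >= 21 (or the end of the list if none is).
Binary search with low=0, high=6 (0-based indices):
  low=0, high=6, mid=3: a[3]=17 < 21, so low = 4
  low=4, high=6, mid=5: a[5]=43 >= 21, so high = 5
  low=4, high=5, mid=4: a[4]=18 < 21, so low = 5
Now low = high = 5, so the insertion index is 5.
Final answer: 5


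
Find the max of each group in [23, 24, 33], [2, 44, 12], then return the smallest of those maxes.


Find max of each group:
  Group 1: [23, 24, 33] -> max = 33
  Group 2: [2, 44, 12] -> max = 44
Maxes: [33, 44]
Minimum of maxes = 33
Final answer: 33


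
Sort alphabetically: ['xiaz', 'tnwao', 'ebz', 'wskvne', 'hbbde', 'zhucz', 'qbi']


Compare strings character by character (the first differing letter decides):
  'ebz' < 'hbbde' since 'e' < 'h' at position 1
  'hbbde' < 'qbi' since 'h' < 'q' at position 1
  'qbi' < 'tnwao' since 'q' < 't' at position 1
  'tnwao' < 'wskvne' since 't' < 'w' at position 1
  'wskvne' < 'xiaz' since 'w' < 'x' at position 1
  'xiaz' < 'zhucz' since 'x' < 'z' at position 1
Chaining these comparisons gives the alphabetical order.
Final answer: ['ebz', 'hbbde', 'qbi', 'tnwao', 'wskvne', 'xiaz', 'zhucz']


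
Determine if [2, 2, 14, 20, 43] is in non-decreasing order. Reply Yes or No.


Check consecutive pairs:
  2 <= 2? True
  2 <= 14? True
  14 <= 20? True
  20 <= 43? True
Every consecutive pair is in order, so the list is non-decreasing.
Final answer: Yes


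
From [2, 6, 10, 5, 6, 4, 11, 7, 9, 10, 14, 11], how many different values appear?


List all unique values:
Distinct values: [2, 4, 5, 6, 7, 9, 10, 11, 14]
Count = 9
Final answer: 9


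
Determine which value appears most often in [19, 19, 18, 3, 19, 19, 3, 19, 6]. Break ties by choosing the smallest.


Count the frequency of each value:
  3 appears 2 time(s)
  6 appears 1 time(s)
  18 appears 1 time(s)
  19 appears 5 time(s)
Maximum frequency is 5.
Only 19 reaches that frequency, so it is the mode.
Final answer: 19


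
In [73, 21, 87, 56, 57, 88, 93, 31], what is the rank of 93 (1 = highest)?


Sort descending: [93, 88, 87, 73, 57, 56, 31, 21]
Find 93 in the sorted list.
93 is at position 1.
Final answer: 1


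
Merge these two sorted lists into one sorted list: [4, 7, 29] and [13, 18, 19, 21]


List A: [4, 7, 29]
List B: [13, 18, 19, 21]
Repeatedly compare the front elements and take the smaller:
  4 vs 13 -> take 4
  7 vs 13 -> take 7
  29 vs 13 -> take 13
  29 vs 18 -> take 18
  29 vs 19 -> take 19
  29 vs 21 -> take 21
  B is exhausted; append the rest of A: [29]
Final answer: [4, 7, 13, 18, 19, 21, 29]


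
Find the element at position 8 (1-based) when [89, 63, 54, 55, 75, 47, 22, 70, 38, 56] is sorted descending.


Sort descending: [89, 75, 70, 63, 56, 55, 54, 47, 38, 22]
The 8th element (1-indexed) is at index 7.
Value = 47
Final answer: 47


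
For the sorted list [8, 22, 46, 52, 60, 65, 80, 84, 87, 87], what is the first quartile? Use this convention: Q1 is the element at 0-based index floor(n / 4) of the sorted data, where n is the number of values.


The list has n = 10 elements.
Q1 index = floor(10 / 4) = floor(2.5) = 2
Counting from index 0 in the sorted data, the element at index 2 is 46.
Final answer: 46


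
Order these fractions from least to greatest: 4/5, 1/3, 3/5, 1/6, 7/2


Convert to decimal for comparison:
  4/5 = 0.8
  1/3 = 0.3333
  3/5 = 0.6
  1/6 = 0.1667
  7/2 = 3.5
Decimals in increasing order: 0.1667 < 0.3333 < 0.6 < 0.8 < 3.5
Writing each back as its fraction gives the sorted order.
Final answer: 1/6, 1/3, 3/5, 4/5, 7/2


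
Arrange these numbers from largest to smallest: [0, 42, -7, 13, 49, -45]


Original list: [0, 42, -7, 13, 49, -45]
Repeatedly take the largest remaining element:
  Remaining [0, 42, -7, 13, 49, -45] -> largest is 49
  Remaining [0, 42, -7, 13, -45] -> largest is 42
  Remaining [0, -7, 13, -45] -> largest is 13
  Remaining [0, -7, -45] -> largest is 0
  Remaining [-7, -45] -> largest is -7
  Remaining [-45] -> largest is -45
Collecting the picks in order gives the descending list.
Final answer: [49, 42, 13, 0, -7, -45]


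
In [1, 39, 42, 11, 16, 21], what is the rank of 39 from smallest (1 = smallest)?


Sort ascending: [1, 11, 16, 21, 39, 42]
Find 39 in the sorted list.
39 is at position 5 (1-indexed).
Final answer: 5
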